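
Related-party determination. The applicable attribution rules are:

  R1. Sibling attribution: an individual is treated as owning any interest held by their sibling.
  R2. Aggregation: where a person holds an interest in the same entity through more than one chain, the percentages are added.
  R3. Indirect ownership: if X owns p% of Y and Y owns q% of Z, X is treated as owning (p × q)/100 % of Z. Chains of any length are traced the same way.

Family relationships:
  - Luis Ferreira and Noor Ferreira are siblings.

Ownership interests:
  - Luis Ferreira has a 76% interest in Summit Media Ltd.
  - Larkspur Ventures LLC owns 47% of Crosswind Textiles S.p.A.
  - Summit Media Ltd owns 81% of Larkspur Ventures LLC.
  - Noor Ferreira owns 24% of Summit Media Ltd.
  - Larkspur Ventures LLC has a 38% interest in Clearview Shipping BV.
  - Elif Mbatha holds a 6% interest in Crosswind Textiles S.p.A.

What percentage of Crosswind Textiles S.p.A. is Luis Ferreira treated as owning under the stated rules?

38.07%

By sibling attribution (R1), Luis Ferreira is treated as also owning Noor Ferreira's interest in Summit Media Ltd, giving 76% + 24% = 100%.
Chain via Summit Media Ltd → Larkspur Ventures LLC (R3): 100% × 81% × 47% = 38.07% of Crosswind Textiles S.p.A.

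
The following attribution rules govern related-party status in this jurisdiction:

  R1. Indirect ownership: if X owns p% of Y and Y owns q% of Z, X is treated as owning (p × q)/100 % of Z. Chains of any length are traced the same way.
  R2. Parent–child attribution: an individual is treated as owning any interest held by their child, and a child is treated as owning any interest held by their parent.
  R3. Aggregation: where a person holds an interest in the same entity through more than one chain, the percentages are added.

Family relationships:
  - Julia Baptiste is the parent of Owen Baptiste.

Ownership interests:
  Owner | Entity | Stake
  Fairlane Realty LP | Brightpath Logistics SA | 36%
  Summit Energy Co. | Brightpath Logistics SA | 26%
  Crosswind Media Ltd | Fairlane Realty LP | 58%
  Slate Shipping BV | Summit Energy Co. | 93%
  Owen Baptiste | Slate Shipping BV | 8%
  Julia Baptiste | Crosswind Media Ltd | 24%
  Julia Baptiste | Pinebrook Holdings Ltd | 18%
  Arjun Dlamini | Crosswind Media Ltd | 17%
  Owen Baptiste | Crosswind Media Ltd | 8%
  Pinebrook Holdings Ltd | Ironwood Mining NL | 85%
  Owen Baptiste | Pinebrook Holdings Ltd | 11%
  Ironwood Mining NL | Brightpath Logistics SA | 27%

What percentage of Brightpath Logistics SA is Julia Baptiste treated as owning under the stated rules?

15.2715%

By parent–child attribution (R2), Julia Baptiste is treated as also owning Owen Baptiste's interest in Crosswind Media Ltd, giving 24% + 8% = 32%.
By parent–child attribution (R2), Julia Baptiste is treated as also owning Owen Baptiste's interest in Pinebrook Holdings Ltd, giving 18% + 11% = 29%.
By parent–child attribution (R2), Julia Baptiste is treated as owning Owen Baptiste's 8% interest in Slate Shipping BV.
Chain via Crosswind Media Ltd → Fairlane Realty LP (R1): 32% × 58% × 36% = 6.6816% of Brightpath Logistics SA.
Chain via Pinebrook Holdings Ltd → Ironwood Mining NL (R1): 29% × 85% × 27% = 6.6555% of Brightpath Logistics SA.
Chain via Slate Shipping BV → Summit Energy Co. (R1): 8% × 93% × 26% = 1.9344% of Brightpath Logistics SA.
Aggregating (R3): 6.6816% + 6.6555% + 1.9344% = 15.2715%.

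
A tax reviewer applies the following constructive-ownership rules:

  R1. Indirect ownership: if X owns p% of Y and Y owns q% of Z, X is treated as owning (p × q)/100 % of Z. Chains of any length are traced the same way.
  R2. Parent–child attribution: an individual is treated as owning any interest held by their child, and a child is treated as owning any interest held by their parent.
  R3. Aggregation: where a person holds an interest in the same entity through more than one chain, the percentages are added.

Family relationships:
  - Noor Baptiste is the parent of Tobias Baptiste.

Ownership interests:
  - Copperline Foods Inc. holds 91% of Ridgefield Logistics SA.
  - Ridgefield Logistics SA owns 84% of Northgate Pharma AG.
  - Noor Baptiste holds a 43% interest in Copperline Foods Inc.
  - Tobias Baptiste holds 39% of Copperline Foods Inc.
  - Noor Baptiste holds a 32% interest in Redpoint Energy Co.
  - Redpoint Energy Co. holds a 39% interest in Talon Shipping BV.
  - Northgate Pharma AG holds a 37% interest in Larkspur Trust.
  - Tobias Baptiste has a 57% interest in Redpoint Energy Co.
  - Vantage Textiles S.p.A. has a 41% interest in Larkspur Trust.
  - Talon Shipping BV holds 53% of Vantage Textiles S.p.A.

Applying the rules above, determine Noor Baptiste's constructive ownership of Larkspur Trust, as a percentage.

30.734379%

By parent–child attribution (R2), Noor Baptiste is treated as also owning Tobias Baptiste's interest in Redpoint Energy Co, giving 32% + 57% = 89%.
By parent–child attribution (R2), Noor Baptiste is treated as also owning Tobias Baptiste's interest in Copperline Foods Inc, giving 43% + 39% = 82%.
Chain via Redpoint Energy Co. → Talon Shipping BV → Vantage Textiles S.p.A. (R1): 89% × 39% × 53% × 41% = 7.542483% of Larkspur Trust.
Chain via Copperline Foods Inc. → Ridgefield Logistics SA → Northgate Pharma AG (R1): 82% × 91% × 84% × 37% = 23.191896% of Larkspur Trust.
Aggregating (R3): 7.542483% + 23.191896% = 30.734379%.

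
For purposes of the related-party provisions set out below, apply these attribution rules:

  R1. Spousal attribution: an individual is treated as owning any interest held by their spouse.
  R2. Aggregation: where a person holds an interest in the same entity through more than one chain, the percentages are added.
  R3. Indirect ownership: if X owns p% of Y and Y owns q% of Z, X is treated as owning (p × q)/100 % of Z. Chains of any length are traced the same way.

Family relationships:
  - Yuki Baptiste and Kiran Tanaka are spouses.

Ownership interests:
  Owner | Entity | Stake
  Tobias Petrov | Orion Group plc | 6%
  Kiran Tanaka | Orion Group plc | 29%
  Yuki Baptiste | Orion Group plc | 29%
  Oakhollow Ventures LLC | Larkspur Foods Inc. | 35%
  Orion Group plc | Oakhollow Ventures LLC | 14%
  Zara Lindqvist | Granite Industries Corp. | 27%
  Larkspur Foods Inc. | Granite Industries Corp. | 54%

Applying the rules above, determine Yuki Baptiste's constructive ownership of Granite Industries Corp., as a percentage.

1.53468%

By spousal attribution (R1), Yuki Baptiste is treated as also owning Kiran Tanaka's interest in Orion Group plc, giving 29% + 29% = 58%.
Chain via Orion Group plc → Oakhollow Ventures LLC → Larkspur Foods Inc. (R3): 58% × 14% × 35% × 54% = 1.53468% of Granite Industries Corp.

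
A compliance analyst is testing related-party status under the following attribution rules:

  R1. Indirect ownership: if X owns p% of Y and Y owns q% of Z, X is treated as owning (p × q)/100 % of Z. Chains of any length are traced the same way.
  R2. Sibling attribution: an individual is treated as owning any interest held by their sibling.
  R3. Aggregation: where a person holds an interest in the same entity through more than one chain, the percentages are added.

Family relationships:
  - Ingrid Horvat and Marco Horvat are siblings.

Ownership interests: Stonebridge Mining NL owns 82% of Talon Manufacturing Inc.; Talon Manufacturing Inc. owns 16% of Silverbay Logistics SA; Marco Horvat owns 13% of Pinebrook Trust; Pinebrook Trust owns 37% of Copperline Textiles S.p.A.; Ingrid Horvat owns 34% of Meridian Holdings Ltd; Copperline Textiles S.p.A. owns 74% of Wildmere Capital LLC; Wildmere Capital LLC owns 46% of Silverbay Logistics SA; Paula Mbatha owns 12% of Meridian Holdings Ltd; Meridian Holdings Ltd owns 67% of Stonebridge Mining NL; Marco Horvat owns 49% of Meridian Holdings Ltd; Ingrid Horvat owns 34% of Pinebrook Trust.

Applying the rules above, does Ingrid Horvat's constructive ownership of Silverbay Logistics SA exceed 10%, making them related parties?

Yes

By sibling attribution (R2), Ingrid Horvat is treated as also owning Marco Horvat's interest in Pinebrook Trust, giving 34% + 13% = 47%.
By sibling attribution (R2), Ingrid Horvat is treated as also owning Marco Horvat's interest in Meridian Holdings Ltd, giving 34% + 49% = 83%.
Chain via Pinebrook Trust → Copperline Textiles S.p.A. → Wildmere Capital LLC (R1): 47% × 37% × 74% × 46% = 5.919556% of Silverbay Logistics SA.
Chain via Meridian Holdings Ltd → Stonebridge Mining NL → Talon Manufacturing Inc. (R1): 83% × 67% × 82% × 16% = 7.296032% of Silverbay Logistics SA.
Aggregating (R3): 5.919556% + 7.296032% = 13.215588%.
13.215588% exceeds the 10% threshold, so Ingrid is a related party to Silverbay Logistics SA.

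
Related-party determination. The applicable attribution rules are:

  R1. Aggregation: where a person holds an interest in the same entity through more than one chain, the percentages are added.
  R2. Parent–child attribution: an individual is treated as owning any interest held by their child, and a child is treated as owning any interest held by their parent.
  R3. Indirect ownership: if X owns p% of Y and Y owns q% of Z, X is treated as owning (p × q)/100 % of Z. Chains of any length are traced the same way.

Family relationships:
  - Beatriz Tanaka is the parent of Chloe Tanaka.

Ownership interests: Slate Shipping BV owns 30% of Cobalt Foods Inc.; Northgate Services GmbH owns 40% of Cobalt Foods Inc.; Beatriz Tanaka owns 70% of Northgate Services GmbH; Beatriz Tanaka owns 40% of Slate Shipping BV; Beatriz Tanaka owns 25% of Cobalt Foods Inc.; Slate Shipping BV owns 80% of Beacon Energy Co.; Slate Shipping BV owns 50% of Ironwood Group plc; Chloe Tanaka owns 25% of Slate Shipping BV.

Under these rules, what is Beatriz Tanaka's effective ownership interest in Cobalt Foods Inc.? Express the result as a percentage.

By parent–child attribution (R2), Beatriz Tanaka is treated as also owning Chloe Tanaka's interest in Slate Shipping BV, giving 40% + 25% = 65%.
Chain via Northgate Services GmbH (R3): 70% × 40% = 28% of Cobalt Foods Inc.
Chain via Slate Shipping BV (R3): 65% × 30% = 19.5% of Cobalt Foods Inc.
Direct interest in Cobalt Foods Inc: 25%.
Aggregating (R1): 28% + 19.5% + 25% = 72.5%.

72.5%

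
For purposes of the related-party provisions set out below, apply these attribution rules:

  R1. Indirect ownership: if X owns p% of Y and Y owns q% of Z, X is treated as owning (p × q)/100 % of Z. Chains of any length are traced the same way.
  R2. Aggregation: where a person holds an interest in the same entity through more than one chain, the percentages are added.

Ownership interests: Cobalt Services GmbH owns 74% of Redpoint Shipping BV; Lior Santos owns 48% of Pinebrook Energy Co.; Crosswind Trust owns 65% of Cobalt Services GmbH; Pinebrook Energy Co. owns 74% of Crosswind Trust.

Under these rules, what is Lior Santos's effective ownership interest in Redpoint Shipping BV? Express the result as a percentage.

17.08512%

Chain via Pinebrook Energy Co. → Crosswind Trust → Cobalt Services GmbH (R1): 48% × 74% × 65% × 74% = 17.08512% of Redpoint Shipping BV.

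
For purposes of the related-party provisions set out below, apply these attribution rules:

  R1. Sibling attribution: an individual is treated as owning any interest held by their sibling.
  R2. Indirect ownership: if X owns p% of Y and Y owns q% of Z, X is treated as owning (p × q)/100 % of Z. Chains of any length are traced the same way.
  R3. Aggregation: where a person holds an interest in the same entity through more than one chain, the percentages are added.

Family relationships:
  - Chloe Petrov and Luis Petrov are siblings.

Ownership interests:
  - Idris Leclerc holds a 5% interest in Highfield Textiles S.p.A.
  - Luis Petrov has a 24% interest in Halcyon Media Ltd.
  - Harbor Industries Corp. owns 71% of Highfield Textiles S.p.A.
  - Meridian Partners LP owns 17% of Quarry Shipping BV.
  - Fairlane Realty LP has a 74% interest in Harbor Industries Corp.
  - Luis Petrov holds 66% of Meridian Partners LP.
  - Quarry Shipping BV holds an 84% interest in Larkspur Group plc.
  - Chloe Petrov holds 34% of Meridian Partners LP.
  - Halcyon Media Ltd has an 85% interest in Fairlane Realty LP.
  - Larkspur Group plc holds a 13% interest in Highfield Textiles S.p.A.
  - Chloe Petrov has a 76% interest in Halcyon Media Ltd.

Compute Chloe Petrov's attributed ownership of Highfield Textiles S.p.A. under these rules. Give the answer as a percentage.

46.5154%

By sibling attribution (R1), Chloe Petrov is treated as also owning Luis Petrov's interest in Meridian Partners LP, giving 34% + 66% = 100%.
By sibling attribution (R1), Chloe Petrov is treated as also owning Luis Petrov's interest in Halcyon Media Ltd, giving 76% + 24% = 100%.
Chain via Meridian Partners LP → Quarry Shipping BV → Larkspur Group plc (R2): 100% × 17% × 84% × 13% = 1.8564% of Highfield Textiles S.p.A.
Chain via Halcyon Media Ltd → Fairlane Realty LP → Harbor Industries Corp. (R2): 100% × 85% × 74% × 71% = 44.659% of Highfield Textiles S.p.A.
Aggregating (R3): 1.8564% + 44.659% = 46.5154%.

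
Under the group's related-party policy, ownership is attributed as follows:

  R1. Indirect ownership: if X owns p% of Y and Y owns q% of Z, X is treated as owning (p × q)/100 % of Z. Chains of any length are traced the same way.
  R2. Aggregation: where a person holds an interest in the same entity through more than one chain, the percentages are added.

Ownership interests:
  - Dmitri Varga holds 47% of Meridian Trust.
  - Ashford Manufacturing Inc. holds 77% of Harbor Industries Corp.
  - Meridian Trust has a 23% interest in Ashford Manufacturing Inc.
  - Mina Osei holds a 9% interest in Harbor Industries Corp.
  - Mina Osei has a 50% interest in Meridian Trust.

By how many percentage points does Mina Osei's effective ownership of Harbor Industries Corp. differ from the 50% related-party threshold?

Chain via Meridian Trust → Ashford Manufacturing Inc. (R1): 50% × 23% × 77% = 8.855% of Harbor Industries Corp.
Direct interest in Harbor Industries Corp: 9%.
Aggregating (R2): 8.855% + 9% = 17.855%.
17.855% falls short of the 50% threshold by 32.145 percentage points.

32.145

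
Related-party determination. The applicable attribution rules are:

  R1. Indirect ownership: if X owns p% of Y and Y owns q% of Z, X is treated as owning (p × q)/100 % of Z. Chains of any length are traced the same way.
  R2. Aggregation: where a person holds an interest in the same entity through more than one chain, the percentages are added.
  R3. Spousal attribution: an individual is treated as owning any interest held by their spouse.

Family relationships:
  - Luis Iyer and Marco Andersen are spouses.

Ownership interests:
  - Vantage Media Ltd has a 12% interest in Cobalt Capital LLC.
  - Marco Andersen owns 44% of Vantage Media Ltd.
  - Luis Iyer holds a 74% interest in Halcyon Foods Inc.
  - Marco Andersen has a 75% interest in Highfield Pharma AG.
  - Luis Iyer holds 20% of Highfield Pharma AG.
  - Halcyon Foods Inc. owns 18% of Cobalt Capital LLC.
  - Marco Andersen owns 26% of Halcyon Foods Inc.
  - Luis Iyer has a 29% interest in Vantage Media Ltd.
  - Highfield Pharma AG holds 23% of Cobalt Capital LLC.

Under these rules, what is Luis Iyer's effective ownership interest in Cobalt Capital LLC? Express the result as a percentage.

By spousal attribution (R3), Luis Iyer is treated as also owning Marco Andersen's interest in Halcyon Foods Inc, giving 74% + 26% = 100%.
By spousal attribution (R3), Luis Iyer is treated as also owning Marco Andersen's interest in Highfield Pharma AG, giving 20% + 75% = 95%.
By spousal attribution (R3), Luis Iyer is treated as also owning Marco Andersen's interest in Vantage Media Ltd, giving 29% + 44% = 73%.
Chain via Halcyon Foods Inc. (R1): 100% × 18% = 18% of Cobalt Capital LLC.
Chain via Highfield Pharma AG (R1): 95% × 23% = 21.85% of Cobalt Capital LLC.
Chain via Vantage Media Ltd (R1): 73% × 12% = 8.76% of Cobalt Capital LLC.
Aggregating (R2): 18% + 21.85% + 8.76% = 48.61%.

48.61%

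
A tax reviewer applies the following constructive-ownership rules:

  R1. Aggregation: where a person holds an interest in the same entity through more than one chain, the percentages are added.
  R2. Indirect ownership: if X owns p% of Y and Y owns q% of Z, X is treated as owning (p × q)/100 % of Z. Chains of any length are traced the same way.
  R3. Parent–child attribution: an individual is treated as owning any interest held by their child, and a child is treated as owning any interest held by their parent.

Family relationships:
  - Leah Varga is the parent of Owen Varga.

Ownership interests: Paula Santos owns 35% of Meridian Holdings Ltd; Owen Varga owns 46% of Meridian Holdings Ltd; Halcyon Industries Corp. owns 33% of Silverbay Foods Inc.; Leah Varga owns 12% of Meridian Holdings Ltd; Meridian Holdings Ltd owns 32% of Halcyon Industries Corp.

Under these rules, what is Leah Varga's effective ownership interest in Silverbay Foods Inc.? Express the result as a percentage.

By parent–child attribution (R3), Leah Varga is treated as also owning Owen Varga's interest in Meridian Holdings Ltd, giving 12% + 46% = 58%.
Chain via Meridian Holdings Ltd → Halcyon Industries Corp. (R2): 58% × 32% × 33% = 6.1248% of Silverbay Foods Inc.

6.1248%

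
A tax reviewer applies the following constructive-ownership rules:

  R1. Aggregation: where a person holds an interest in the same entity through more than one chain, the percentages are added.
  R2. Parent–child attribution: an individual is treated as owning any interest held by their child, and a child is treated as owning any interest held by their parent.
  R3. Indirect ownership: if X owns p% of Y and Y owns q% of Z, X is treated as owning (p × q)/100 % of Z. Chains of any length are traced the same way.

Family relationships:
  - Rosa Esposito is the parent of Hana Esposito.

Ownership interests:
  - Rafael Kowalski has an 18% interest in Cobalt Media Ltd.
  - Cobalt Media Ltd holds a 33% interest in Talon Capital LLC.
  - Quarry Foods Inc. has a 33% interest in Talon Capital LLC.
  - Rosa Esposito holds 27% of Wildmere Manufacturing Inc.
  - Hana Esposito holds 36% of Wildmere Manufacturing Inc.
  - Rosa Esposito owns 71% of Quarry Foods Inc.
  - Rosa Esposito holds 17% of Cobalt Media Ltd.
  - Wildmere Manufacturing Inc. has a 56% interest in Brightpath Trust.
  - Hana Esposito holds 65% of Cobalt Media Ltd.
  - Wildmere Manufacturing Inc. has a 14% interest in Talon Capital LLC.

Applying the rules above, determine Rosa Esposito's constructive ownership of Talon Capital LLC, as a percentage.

By parent–child attribution (R2), Rosa Esposito is treated as also owning Hana Esposito's interest in Wildmere Manufacturing Inc, giving 27% + 36% = 63%.
By parent–child attribution (R2), Rosa Esposito is treated as also owning Hana Esposito's interest in Cobalt Media Ltd, giving 17% + 65% = 82%.
Chain via Wildmere Manufacturing Inc. (R3): 63% × 14% = 8.82% of Talon Capital LLC.
Chain via Quarry Foods Inc. (R3): 71% × 33% = 23.43% of Talon Capital LLC.
Chain via Cobalt Media Ltd (R3): 82% × 33% = 27.06% of Talon Capital LLC.
Aggregating (R1): 8.82% + 23.43% + 27.06% = 59.31%.

59.31%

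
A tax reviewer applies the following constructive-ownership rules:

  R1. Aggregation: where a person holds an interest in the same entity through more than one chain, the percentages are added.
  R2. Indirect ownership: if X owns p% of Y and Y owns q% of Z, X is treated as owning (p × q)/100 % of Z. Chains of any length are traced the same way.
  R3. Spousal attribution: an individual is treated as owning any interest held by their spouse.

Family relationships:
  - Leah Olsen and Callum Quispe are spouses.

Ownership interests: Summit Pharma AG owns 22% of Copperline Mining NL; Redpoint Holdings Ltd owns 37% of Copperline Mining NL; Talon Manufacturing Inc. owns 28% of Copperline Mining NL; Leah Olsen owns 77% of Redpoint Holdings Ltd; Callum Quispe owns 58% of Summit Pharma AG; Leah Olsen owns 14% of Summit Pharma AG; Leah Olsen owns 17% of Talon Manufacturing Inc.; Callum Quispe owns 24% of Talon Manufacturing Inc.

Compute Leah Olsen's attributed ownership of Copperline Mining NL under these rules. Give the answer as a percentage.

By spousal attribution (R3), Leah Olsen is treated as also owning Callum Quispe's interest in Summit Pharma AG, giving 14% + 58% = 72%.
By spousal attribution (R3), Leah Olsen is treated as also owning Callum Quispe's interest in Talon Manufacturing Inc, giving 17% + 24% = 41%.
Chain via Redpoint Holdings Ltd (R2): 77% × 37% = 28.49% of Copperline Mining NL.
Chain via Summit Pharma AG (R2): 72% × 22% = 15.84% of Copperline Mining NL.
Chain via Talon Manufacturing Inc. (R2): 41% × 28% = 11.48% of Copperline Mining NL.
Aggregating (R1): 28.49% + 15.84% + 11.48% = 55.81%.

55.81%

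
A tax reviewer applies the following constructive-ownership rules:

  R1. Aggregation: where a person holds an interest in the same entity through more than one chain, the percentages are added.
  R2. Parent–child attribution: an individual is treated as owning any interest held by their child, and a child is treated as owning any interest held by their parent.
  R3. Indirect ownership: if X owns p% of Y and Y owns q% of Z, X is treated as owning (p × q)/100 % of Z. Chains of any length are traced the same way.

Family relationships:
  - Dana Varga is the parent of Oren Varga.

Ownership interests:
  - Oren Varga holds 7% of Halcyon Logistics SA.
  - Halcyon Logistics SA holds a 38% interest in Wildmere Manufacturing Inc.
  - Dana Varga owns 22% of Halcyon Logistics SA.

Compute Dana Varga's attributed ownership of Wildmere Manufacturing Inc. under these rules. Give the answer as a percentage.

By parent–child attribution (R2), Dana Varga is treated as also owning Oren Varga's interest in Halcyon Logistics SA, giving 22% + 7% = 29%.
Chain via Halcyon Logistics SA (R3): 29% × 38% = 11.02% of Wildmere Manufacturing Inc.

11.02%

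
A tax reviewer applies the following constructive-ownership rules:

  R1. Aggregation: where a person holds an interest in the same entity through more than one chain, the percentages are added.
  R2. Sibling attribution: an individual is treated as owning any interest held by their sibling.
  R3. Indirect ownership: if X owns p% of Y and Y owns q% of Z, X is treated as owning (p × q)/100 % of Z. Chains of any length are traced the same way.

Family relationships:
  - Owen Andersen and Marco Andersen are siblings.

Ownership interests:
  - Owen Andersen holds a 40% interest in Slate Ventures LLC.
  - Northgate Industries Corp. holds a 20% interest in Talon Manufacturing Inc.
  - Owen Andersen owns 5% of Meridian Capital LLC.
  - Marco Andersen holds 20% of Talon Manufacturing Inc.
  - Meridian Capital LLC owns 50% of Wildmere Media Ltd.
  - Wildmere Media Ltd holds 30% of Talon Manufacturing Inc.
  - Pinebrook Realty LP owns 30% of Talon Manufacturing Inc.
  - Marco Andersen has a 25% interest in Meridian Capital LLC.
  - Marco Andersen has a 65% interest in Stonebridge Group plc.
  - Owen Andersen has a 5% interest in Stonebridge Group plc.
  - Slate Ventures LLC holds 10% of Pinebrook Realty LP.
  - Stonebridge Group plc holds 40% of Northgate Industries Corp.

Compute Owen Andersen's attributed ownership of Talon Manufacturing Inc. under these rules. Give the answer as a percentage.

By sibling attribution (R2), Owen Andersen is treated as also owning Marco Andersen's interest in Meridian Capital LLC, giving 5% + 25% = 30%.
By sibling attribution (R2), Owen Andersen is treated as also owning Marco Andersen's interest in Stonebridge Group plc, giving 5% + 65% = 70%.
By sibling attribution (R2), Owen Andersen is treated as owning Marco Andersen's 20% interest in Talon Manufacturing Inc.
Chain via Meridian Capital LLC → Wildmere Media Ltd (R3): 30% × 50% × 30% = 4.5% of Talon Manufacturing Inc.
Chain via Stonebridge Group plc → Northgate Industries Corp. (R3): 70% × 40% × 20% = 5.6% of Talon Manufacturing Inc.
Chain via Slate Ventures LLC → Pinebrook Realty LP (R3): 40% × 10% × 30% = 1.2% of Talon Manufacturing Inc.
Direct interest in Talon Manufacturing Inc: 20%.
Aggregating (R1): 4.5% + 5.6% + 1.2% + 20% = 31.3%.

31.3%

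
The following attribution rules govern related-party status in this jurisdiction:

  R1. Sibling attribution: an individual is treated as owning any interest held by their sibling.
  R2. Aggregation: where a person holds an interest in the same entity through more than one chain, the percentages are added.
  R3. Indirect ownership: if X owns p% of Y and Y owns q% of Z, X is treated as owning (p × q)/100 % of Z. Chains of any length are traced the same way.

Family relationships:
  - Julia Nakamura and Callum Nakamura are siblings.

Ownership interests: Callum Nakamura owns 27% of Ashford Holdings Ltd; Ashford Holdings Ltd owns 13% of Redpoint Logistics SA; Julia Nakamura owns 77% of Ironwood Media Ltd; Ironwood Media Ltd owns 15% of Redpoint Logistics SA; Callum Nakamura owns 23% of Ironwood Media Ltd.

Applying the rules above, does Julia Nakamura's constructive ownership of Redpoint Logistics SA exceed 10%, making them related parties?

Yes

By sibling attribution (R1), Julia Nakamura is treated as also owning Callum Nakamura's interest in Ironwood Media Ltd, giving 77% + 23% = 100%.
By sibling attribution (R1), Julia Nakamura is treated as owning Callum Nakamura's 27% interest in Ashford Holdings Ltd.
Chain via Ironwood Media Ltd (R3): 100% × 15% = 15% of Redpoint Logistics SA.
Chain via Ashford Holdings Ltd (R3): 27% × 13% = 3.51% of Redpoint Logistics SA.
Aggregating (R2): 15% + 3.51% = 18.51%.
18.51% exceeds the 10% threshold, so Julia is a related party to Redpoint Logistics SA.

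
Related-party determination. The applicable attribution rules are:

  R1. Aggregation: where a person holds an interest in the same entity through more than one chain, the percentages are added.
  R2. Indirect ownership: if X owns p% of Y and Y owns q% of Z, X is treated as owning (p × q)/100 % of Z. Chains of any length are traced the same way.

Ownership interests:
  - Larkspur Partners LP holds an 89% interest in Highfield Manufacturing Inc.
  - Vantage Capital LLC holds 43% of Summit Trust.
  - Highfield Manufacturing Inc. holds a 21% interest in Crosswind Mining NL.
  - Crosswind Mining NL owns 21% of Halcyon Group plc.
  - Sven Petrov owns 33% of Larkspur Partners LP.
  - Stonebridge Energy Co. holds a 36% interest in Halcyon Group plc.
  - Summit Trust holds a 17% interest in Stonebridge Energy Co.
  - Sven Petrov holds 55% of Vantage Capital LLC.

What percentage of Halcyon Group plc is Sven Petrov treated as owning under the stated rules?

Chain via Larkspur Partners LP → Highfield Manufacturing Inc. → Crosswind Mining NL (R2): 33% × 89% × 21% × 21% = 1.295217% of Halcyon Group plc.
Chain via Vantage Capital LLC → Summit Trust → Stonebridge Energy Co. (R2): 55% × 43% × 17% × 36% = 1.44738% of Halcyon Group plc.
Aggregating (R1): 1.295217% + 1.44738% = 2.742597%.

2.742597%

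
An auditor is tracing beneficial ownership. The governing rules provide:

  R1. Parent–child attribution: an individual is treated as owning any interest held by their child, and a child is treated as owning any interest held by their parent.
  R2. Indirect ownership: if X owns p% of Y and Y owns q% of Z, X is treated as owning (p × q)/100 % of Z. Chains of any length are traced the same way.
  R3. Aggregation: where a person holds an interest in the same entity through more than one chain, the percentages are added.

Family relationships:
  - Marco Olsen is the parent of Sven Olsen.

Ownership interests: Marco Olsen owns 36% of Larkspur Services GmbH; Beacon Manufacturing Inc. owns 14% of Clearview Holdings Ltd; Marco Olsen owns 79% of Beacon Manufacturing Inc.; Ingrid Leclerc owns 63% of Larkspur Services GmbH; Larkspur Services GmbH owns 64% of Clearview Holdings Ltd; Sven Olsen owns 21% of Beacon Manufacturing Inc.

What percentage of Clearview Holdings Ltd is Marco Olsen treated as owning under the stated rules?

By parent–child attribution (R1), Marco Olsen is treated as also owning Sven Olsen's interest in Beacon Manufacturing Inc, giving 79% + 21% = 100%.
Chain via Larkspur Services GmbH (R2): 36% × 64% = 23.04% of Clearview Holdings Ltd.
Chain via Beacon Manufacturing Inc. (R2): 100% × 14% = 14% of Clearview Holdings Ltd.
Aggregating (R3): 23.04% + 14% = 37.04%.

37.04%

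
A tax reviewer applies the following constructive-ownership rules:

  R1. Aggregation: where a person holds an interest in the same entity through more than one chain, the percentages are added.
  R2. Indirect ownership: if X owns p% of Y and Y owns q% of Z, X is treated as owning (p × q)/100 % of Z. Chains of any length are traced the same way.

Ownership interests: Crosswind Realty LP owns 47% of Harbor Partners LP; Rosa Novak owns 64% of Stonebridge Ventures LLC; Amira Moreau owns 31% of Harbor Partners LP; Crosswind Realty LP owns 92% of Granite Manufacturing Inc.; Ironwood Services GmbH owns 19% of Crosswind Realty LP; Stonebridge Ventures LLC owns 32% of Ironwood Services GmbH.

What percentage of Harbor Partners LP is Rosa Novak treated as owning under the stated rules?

Chain via Stonebridge Ventures LLC → Ironwood Services GmbH → Crosswind Realty LP (R2): 64% × 32% × 19% × 47% = 1.828864% of Harbor Partners LP.

1.828864%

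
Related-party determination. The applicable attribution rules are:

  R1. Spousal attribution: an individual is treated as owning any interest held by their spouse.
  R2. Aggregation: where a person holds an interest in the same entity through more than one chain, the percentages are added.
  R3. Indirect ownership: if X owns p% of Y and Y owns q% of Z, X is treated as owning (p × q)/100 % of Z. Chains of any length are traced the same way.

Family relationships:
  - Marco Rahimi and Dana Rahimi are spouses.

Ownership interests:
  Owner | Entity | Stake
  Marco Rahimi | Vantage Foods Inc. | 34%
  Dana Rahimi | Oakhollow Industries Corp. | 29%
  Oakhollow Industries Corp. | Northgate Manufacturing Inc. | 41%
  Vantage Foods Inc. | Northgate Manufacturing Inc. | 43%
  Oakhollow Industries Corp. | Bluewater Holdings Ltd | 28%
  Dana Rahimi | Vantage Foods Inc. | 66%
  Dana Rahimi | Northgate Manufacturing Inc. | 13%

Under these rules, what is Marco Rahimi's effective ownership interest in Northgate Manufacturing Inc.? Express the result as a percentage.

67.89%

By spousal attribution (R1), Marco Rahimi is treated as also owning Dana Rahimi's interest in Vantage Foods Inc, giving 34% + 66% = 100%.
By spousal attribution (R1), Marco Rahimi is treated as owning Dana Rahimi's 29% interest in Oakhollow Industries Corp.
By spousal attribution (R1), Marco Rahimi is treated as owning Dana Rahimi's 13% interest in Northgate Manufacturing Inc.
Chain via Vantage Foods Inc. (R3): 100% × 43% = 43% of Northgate Manufacturing Inc.
Chain via Oakhollow Industries Corp. (R3): 29% × 41% = 11.89% of Northgate Manufacturing Inc.
Direct interest in Northgate Manufacturing Inc: 13%.
Aggregating (R2): 43% + 11.89% + 13% = 67.89%.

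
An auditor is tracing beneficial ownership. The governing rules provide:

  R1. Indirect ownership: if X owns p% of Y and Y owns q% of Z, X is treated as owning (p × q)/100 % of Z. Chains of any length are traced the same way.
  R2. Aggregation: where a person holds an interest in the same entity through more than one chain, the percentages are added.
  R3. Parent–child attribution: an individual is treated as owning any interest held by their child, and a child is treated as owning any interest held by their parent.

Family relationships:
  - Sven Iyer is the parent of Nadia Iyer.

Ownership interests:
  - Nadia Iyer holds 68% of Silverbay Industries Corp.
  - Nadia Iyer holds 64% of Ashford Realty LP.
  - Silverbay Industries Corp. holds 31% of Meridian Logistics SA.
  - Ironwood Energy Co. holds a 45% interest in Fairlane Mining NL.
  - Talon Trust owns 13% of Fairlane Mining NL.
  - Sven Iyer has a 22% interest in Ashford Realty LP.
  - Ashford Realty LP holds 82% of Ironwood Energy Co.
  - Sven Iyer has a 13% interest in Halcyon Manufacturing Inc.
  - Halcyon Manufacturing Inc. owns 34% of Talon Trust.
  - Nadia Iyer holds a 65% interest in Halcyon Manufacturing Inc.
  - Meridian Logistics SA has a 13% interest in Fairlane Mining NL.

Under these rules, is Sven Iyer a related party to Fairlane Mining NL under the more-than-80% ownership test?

By parent–child attribution (R3), Sven Iyer is treated as also owning Nadia Iyer's interest in Ashford Realty LP, giving 22% + 64% = 86%.
By parent–child attribution (R3), Sven Iyer is treated as also owning Nadia Iyer's interest in Halcyon Manufacturing Inc, giving 13% + 65% = 78%.
By parent–child attribution (R3), Sven Iyer is treated as owning Nadia Iyer's 68% interest in Silverbay Industries Corp.
Chain via Ashford Realty LP → Ironwood Energy Co. (R1): 86% × 82% × 45% = 31.734% of Fairlane Mining NL.
Chain via Halcyon Manufacturing Inc. → Talon Trust (R1): 78% × 34% × 13% = 3.4476% of Fairlane Mining NL.
Chain via Silverbay Industries Corp. → Meridian Logistics SA (R1): 68% × 31% × 13% = 2.7404% of Fairlane Mining NL.
Aggregating (R2): 31.734% + 3.4476% + 2.7404% = 37.922%.
37.922% does not exceed the 80% threshold, so Sven is not a related party to Fairlane Mining NL.

No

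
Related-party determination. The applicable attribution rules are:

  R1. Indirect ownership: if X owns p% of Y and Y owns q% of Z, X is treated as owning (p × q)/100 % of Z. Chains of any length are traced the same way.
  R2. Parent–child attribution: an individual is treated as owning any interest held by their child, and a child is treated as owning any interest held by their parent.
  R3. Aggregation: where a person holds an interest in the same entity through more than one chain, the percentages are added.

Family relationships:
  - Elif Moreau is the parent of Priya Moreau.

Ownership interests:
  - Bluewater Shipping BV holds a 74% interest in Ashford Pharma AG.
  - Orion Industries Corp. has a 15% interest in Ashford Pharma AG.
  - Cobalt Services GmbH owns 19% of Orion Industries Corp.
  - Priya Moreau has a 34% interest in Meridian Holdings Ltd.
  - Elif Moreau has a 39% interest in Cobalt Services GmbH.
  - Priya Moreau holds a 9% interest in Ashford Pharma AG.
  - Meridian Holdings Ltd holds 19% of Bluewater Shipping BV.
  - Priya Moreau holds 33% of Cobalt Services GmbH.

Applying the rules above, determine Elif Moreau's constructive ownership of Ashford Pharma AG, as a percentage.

15.8324%

By parent–child attribution (R2), Elif Moreau is treated as also owning Priya Moreau's interest in Cobalt Services GmbH, giving 39% + 33% = 72%.
By parent–child attribution (R2), Elif Moreau is treated as owning Priya Moreau's 34% interest in Meridian Holdings Ltd.
By parent–child attribution (R2), Elif Moreau is treated as owning Priya Moreau's 9% interest in Ashford Pharma AG.
Chain via Cobalt Services GmbH → Orion Industries Corp. (R1): 72% × 19% × 15% = 2.052% of Ashford Pharma AG.
Chain via Meridian Holdings Ltd → Bluewater Shipping BV (R1): 34% × 19% × 74% = 4.7804% of Ashford Pharma AG.
Direct interest in Ashford Pharma AG: 9%.
Aggregating (R3): 2.052% + 4.7804% + 9% = 15.8324%.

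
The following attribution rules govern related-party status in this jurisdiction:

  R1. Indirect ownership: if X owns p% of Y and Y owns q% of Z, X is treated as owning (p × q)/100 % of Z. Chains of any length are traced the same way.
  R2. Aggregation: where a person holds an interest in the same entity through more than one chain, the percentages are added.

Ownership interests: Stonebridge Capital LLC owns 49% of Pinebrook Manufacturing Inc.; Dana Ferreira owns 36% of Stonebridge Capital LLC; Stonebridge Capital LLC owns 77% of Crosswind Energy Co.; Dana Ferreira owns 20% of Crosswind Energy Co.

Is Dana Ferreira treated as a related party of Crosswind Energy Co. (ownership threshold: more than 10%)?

Chain via Stonebridge Capital LLC (R1): 36% × 77% = 27.72% of Crosswind Energy Co.
Direct interest in Crosswind Energy Co: 20%.
Aggregating (R2): 27.72% + 20% = 47.72%.
47.72% exceeds the 10% threshold, so Dana is a related party to Crosswind Energy Co.

Yes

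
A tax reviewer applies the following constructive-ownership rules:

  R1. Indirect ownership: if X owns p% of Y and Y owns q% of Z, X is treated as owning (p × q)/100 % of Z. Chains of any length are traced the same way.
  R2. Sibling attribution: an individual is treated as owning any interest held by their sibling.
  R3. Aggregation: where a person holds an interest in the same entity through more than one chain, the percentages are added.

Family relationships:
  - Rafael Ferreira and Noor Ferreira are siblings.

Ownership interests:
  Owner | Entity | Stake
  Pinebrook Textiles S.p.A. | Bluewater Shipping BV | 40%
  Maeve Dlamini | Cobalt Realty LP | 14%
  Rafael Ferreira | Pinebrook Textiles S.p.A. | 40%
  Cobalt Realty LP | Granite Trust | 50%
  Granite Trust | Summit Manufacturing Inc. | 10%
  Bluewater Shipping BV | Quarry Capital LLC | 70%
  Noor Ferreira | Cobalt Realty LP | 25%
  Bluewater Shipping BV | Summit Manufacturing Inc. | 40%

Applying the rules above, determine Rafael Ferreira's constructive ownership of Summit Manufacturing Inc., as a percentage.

By sibling attribution (R2), Rafael Ferreira is treated as owning Noor Ferreira's 25% interest in Cobalt Realty LP.
Chain via Pinebrook Textiles S.p.A. → Bluewater Shipping BV (R1): 40% × 40% × 40% = 6.4% of Summit Manufacturing Inc.
Chain via Cobalt Realty LP → Granite Trust (R1): 25% × 50% × 10% = 1.25% of Summit Manufacturing Inc.
Aggregating (R3): 6.4% + 1.25% = 7.65%.

7.65%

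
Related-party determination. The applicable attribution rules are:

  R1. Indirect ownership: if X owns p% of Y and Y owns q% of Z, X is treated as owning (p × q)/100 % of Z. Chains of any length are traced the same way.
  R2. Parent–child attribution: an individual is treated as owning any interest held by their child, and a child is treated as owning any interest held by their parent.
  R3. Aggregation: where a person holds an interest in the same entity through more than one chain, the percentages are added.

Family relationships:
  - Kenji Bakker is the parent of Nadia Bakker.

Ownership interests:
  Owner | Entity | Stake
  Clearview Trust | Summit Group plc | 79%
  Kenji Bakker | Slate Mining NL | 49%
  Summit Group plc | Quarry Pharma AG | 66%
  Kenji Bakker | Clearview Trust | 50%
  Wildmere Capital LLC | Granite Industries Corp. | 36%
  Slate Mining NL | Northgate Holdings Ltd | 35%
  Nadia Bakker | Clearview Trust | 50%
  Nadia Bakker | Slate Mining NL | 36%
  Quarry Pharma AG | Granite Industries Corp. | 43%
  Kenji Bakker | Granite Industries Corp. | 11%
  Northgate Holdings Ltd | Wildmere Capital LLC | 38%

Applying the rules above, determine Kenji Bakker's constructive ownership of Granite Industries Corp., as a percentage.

By parent–child attribution (R2), Kenji Bakker is treated as also owning Nadia Bakker's interest in Slate Mining NL, giving 49% + 36% = 85%.
By parent–child attribution (R2), Kenji Bakker is treated as also owning Nadia Bakker's interest in Clearview Trust, giving 50% + 50% = 100%.
Chain via Slate Mining NL → Northgate Holdings Ltd → Wildmere Capital LLC (R1): 85% × 35% × 38% × 36% = 4.0698% of Granite Industries Corp.
Chain via Clearview Trust → Summit Group plc → Quarry Pharma AG (R1): 100% × 79% × 66% × 43% = 22.4202% of Granite Industries Corp.
Direct interest in Granite Industries Corp: 11%.
Aggregating (R3): 4.0698% + 22.4202% + 11% = 37.49%.

37.49%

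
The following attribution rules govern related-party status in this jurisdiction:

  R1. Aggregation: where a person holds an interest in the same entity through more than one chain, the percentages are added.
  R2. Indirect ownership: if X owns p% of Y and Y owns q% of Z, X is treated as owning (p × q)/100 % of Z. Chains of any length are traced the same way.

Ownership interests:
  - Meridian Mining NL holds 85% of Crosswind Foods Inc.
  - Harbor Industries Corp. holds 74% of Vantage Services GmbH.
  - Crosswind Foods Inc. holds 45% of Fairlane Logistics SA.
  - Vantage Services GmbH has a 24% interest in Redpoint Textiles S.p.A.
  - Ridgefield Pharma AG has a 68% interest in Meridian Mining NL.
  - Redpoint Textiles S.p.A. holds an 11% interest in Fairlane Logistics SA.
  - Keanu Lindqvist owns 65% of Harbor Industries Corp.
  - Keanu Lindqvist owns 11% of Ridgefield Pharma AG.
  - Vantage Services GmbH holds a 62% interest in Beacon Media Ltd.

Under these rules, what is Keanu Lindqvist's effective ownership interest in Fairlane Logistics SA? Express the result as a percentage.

Chain via Ridgefield Pharma AG → Meridian Mining NL → Crosswind Foods Inc. (R2): 11% × 68% × 85% × 45% = 2.8611% of Fairlane Logistics SA.
Chain via Harbor Industries Corp. → Vantage Services GmbH → Redpoint Textiles S.p.A. (R2): 65% × 74% × 24% × 11% = 1.26984% of Fairlane Logistics SA.
Aggregating (R1): 2.8611% + 1.26984% = 4.13094%.

4.13094%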